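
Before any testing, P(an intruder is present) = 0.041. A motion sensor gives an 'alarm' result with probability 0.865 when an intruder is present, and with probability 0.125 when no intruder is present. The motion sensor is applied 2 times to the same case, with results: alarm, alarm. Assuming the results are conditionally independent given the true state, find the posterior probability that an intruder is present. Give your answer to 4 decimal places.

Posterior P(H) ≈ 0.6718

Let H be the event that an intruder is present; start with P(H) = 0.041. P('alarm'|H) = 0.865, P('alarm'|¬H) = 0.125.
Update on result 1 ('alarm'): P(H) ← 0.865·0.0410 / (0.865·0.0410 + 0.125·0.9590) = 0.035465/0.15534 = 0.2283.
Update on result 2 ('alarm'): P(H) ← 0.865·0.2283 / (0.865·0.2283 + 0.125·0.7717) = 0.19748/0.29395 = 0.6718.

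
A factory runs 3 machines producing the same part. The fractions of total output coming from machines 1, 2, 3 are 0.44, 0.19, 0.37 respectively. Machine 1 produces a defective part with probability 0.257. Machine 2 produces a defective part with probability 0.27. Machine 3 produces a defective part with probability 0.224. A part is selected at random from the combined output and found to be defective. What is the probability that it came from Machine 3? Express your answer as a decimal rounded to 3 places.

Posterior probability ≈ 0.335

Tabulate prior·likelihood by source: [1] prior 0.44, lik 0.257, product 0.1131; [2] prior 0.19, lik 0.27, product 0.05130; [3] prior 0.37, lik 0.224, product 0.08288.
Normalizing constant = 0.24726; the posterior for Machine 3 is its product over the sum, 0.08288/0.24726 = 0.335.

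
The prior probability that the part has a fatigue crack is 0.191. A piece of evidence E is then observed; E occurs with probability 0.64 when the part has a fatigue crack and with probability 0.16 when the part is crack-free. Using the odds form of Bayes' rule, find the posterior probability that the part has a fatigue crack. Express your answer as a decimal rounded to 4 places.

Posterior probability ≈ 0.4857

Prior odds = 0.191/(1−0.191) = 0.23609.
Likelihood ratio for E = 0.64/0.16 = 4.0000.
Posterior odds = prior odds × LR = 0.94438.
Posterior probability = odds/(1+odds) = 0.94438/1.9444 = 0.4857.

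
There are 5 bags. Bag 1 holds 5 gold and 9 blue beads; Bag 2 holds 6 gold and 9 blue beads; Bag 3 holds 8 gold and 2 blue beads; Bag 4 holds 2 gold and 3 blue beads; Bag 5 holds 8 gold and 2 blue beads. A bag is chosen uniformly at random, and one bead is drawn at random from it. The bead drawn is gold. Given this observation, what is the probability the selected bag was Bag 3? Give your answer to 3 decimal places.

Posterior probability ≈ 0.290

P(gold|Bag 1) = 0.3571; P(gold|Bag 2) = 0.4; P(gold|Bag 3) = 0.8; P(gold|Bag 4) = 0.4; P(gold|Bag 5) = 0.8.
Prior × likelihood for each source: 0.2·0.3571=0.07143, 0.2·0.4=0.08000, 0.2·0.8=0.1600, 0.2·0.4=0.08000, 0.2·0.8=0.1600. Summing gives P(gold) = 0.55143.
P(Bag 3 | gold) = 0.1600 / 0.55143 = 0.290.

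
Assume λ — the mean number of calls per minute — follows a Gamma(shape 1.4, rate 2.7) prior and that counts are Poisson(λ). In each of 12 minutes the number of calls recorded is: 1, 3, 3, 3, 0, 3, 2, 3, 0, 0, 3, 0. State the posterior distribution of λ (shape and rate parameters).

Posterior: Gamma(shape=22.4, rate=14.7)

The Poisson likelihood adds the total count to the shape and the number of exposure periods to the rate. Here ∑xᵢ = 21 and n = 12, so shape 1.4→22.4 and rate 2.7→14.7.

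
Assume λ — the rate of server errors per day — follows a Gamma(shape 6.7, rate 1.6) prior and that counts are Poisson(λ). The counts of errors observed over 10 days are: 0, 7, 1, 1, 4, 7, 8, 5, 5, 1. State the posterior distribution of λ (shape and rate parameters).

Total count ∑xᵢ = 39 over n = 10 days.
Gamma is conjugate to the Poisson likelihood: posterior is Gamma(shape = 6.7+39 = 45.7, rate = 1.6+10 = 11.6).

Posterior: Gamma(shape=45.7, rate=11.6)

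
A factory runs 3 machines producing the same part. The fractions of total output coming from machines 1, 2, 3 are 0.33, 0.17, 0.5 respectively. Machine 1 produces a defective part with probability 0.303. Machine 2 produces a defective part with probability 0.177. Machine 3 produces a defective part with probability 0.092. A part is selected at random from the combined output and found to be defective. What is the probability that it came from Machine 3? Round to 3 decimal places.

Posterior probability ≈ 0.261

P(defective|M1) = 0.303; P(defective|M2) = 0.177; P(defective|M3) = 0.092.
Prior × likelihood for each source: 0.33·0.303=0.09999, 0.17·0.177=0.03009, 0.5·0.092=0.04600. Summing gives P(defective) = 0.17608.
P(Machine 3 | defective) = 0.04600 / 0.17608 = 0.261.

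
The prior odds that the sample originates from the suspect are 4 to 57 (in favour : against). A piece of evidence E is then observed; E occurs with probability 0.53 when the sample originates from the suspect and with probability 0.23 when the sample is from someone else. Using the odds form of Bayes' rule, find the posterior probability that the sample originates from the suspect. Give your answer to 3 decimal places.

Prior odds = 4/57 = 0.070175. In log-odds, ln(0.070175) = -2.6568.
Add log likelihood ratio: ln(2.3043) = 0.83480.
Posterior log-odds = -1.8220, so posterior odds = exp(-1.8220) = 0.16171. Converting, P(H|E) = 0.16171/1.1617 = 0.139.

Posterior probability ≈ 0.139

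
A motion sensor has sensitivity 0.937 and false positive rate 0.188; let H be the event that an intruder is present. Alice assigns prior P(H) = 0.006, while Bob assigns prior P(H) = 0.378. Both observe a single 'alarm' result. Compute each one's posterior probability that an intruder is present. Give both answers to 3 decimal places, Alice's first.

Alice: 0.029; Bob: 0.752

P('+'|H) = 0.937, P('+'|¬H) = 0.188.
Alice: numerator 0.937·0.006 = 0.0056220; evidence = 0.0056220+0.188·0.994 = 0.19249; posterior = 0.029.
Bob: numerator 0.937·0.378 = 0.35419; evidence = 0.35419+0.188·0.622 = 0.47112; posterior = 0.752.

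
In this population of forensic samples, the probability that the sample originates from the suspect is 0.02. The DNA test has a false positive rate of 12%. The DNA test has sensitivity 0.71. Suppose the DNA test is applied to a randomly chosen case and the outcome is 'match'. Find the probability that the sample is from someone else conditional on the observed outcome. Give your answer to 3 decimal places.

Let H be the event that the sample originates from the suspect. P(H) = 0.02, so P(¬H) = 0.98. With E the 'match' result, P(E|H) = 0.71 and P(E|¬H) = 0.12.
P(E) = 0.71·0.02 + 0.12·0.98 = 0.014200 + 0.11760 = 0.13180.
By Bayes' theorem, P(H|E) = 0.014200 / 0.13180 = 0.108. Hence P(¬H|E) = 1 − 0.108 = 0.892.

P(¬H | E) ≈ 0.892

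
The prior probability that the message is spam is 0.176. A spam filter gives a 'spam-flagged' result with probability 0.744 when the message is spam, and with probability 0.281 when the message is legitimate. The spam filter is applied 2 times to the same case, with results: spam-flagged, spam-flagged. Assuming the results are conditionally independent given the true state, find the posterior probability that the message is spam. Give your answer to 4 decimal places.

Let H be the event that the message is spam; start with P(H) = 0.176. P('spam-flagged'|H) = 0.744, P('spam-flagged'|¬H) = 0.281.
Update on result 1 ('spam-flagged'): P(H) ← 0.744·0.1760 / (0.744·0.1760 + 0.281·0.8240) = 0.13094/0.36249 = 0.3612.
Update on result 2 ('spam-flagged'): P(H) ← 0.744·0.3612 / (0.744·0.3612 + 0.281·0.6388) = 0.26876/0.44825 = 0.5996.

Posterior P(H) ≈ 0.5996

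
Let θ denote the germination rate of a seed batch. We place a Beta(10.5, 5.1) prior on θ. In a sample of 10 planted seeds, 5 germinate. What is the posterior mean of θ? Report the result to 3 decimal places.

Observing 5 successes and 5 failures updates Beta(10.5, 5.1) by adding the success and failure counts to the two shape parameters: α = 10.5+5 = 15.5, β = 5.1+5 = 10.1.
Posterior mean = α/(α+β) = 15.5/25.6 = 0.605.

Posterior mean ≈ 0.605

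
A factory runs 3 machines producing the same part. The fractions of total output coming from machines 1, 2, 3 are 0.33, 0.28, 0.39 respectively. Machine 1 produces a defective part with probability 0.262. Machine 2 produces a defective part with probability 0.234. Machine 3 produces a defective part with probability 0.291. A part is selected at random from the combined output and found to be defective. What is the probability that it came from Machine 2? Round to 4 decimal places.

P(defective|M1) = 0.262; P(defective|M2) = 0.234; P(defective|M3) = 0.291.
Prior × likelihood for each source: 0.33·0.262=0.08646, 0.28·0.234=0.06552, 0.39·0.291=0.1135. Summing gives P(defective) = 0.26547.
P(Machine 2 | defective) = 0.06552 / 0.26547 = 0.2468.

Posterior probability ≈ 0.2468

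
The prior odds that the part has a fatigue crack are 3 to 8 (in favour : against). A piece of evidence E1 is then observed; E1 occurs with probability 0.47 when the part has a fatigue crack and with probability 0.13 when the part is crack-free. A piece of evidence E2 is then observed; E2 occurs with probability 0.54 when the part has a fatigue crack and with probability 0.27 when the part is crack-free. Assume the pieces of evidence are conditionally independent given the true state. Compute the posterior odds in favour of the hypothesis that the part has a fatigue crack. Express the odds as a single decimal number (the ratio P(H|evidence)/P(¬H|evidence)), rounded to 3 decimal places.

Posterior odds ≈ 2.712

Prior odds = 3/8 = 0.37500. In log-odds, ln(0.37500) = -0.98083.
Add log likelihood ratios: ln(3.6154) + ln(2.0000) = 1.9783.
Posterior log-odds = 0.99752, so posterior odds = exp(0.99752) = 2.7115.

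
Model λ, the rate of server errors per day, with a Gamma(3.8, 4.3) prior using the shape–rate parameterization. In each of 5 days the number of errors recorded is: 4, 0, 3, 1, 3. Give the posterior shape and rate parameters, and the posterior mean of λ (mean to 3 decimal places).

Posterior: Gamma(shape=14.8, rate=9.3); mean ≈ 1.591

The Poisson likelihood adds the total count to the shape and the number of exposure periods to the rate. Here ∑xᵢ = 11 and n = 5, so shape 3.8→14.8 and rate 4.3→9.3.
E[λ | data] = 14.8/9.3 = 1.591.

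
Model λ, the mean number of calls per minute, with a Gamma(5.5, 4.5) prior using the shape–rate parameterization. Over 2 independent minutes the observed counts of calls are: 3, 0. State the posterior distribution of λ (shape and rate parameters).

Posterior: Gamma(shape=8.5, rate=6.5)

The Poisson likelihood adds the total count to the shape and the number of exposure periods to the rate. Here ∑xᵢ = 3 and n = 2, so shape 5.5→8.5 and rate 4.5→6.5.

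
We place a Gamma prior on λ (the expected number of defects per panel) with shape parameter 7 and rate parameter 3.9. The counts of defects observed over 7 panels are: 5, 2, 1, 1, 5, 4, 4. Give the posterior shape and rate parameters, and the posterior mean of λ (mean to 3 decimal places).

Posterior: Gamma(shape=29, rate=10.9); mean ≈ 2.661

The Poisson likelihood adds the total count to the shape and the number of exposure periods to the rate. Here ∑xᵢ = 22 and n = 7, so shape 7→29 and rate 3.9→10.9.
E[λ | data] = 29/10.9 = 2.661.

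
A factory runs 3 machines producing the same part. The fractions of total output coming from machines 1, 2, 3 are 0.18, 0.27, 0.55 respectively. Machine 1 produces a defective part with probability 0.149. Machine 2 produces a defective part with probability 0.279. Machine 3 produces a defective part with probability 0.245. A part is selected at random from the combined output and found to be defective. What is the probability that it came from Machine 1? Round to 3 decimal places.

P(defective|M1) = 0.149; P(defective|M2) = 0.279; P(defective|M3) = 0.245.
Prior × likelihood for each source: 0.18·0.149=0.02682, 0.27·0.279=0.07533, 0.55·0.245=0.1348. Summing gives P(defective) = 0.23690.
P(Machine 1 | defective) = 0.02682 / 0.23690 = 0.113.

Posterior probability ≈ 0.113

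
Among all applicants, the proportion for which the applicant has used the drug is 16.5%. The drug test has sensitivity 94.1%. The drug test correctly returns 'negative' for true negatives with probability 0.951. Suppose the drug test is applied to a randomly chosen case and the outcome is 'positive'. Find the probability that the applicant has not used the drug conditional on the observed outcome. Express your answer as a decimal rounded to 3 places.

P(¬H | E) ≈ 0.209

Write H for 'the applicant has used the drug'. Prior odds H:¬H = 0.165/0.835 = 0.19760. For the 'positive' outcome, the likelihood ratio is 0.941/0.049 = 19.204.
Posterior odds = 0.19760 × 19.204 = 3.7948, so P(H|E) = 3.7948/(1+3.7948) = 0.791. Then P(¬H|E) = 1 − 0.791 = 0.209.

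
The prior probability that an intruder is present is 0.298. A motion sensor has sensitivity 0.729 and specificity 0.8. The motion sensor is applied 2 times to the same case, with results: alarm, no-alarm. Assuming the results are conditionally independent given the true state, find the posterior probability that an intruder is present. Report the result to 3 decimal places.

With H the event that an intruder is present, the joint likelihood of the observed sequence is P(data|H) = 0.729·0.271 = 0.19756 and P(data|¬H) = 0.2·0.8 = 0.16000.
Bayes: P(H|data) = 0.298·0.19756 / (0.298·0.19756 + 0.702·0.16000) = 0.058873/0.17119 = 0.3439.

Posterior P(H) ≈ 0.344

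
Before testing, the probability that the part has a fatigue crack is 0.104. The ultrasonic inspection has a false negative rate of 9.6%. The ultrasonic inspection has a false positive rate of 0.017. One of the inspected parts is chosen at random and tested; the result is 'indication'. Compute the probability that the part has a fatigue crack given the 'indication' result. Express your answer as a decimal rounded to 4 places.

Let H be the event that the part has a fatigue crack. P(H) = 0.104, so P(¬H) = 0.896. With E the 'indication' result, P(E|H) = 0.904 and P(E|¬H) = 0.017.
P(E) = 0.904·0.104 + 0.017·0.896 = 0.094016 + 0.015232 = 0.10925.
By Bayes' theorem, P(H|E) = 0.094016 / 0.10925 = 0.8606.

P(H | E) ≈ 0.8606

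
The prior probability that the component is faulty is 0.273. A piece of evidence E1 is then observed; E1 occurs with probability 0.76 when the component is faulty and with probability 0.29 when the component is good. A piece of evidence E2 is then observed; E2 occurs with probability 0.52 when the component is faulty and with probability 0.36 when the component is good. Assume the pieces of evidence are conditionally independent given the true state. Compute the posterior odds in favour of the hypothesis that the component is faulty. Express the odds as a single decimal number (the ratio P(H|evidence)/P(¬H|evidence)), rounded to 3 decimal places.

Prior odds = 0.273/(1−0.273) = 0.37552.
Likelihood ratio for E1 = 0.76/0.29 = 2.6207.
Likelihood ratio for E2 = 0.52/0.36 = 1.4444.
Posterior odds = prior odds × LR₁ × LR₂ = 1.4215.

Posterior odds ≈ 1.421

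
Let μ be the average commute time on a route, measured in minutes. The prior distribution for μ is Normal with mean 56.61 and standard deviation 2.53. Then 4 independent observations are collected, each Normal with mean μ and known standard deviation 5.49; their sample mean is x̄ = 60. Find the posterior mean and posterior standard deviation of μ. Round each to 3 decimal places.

Posterior mean ≈ 58.167; posterior SD ≈ 1.860

Prior precision 1/τ₀² = 1/2.53² = 0.156228; data precision n/σ² = 4/5.49² = 0.132714.
Posterior precision = 0.156228 + 0.132714 = 0.288942, giving posterior SD = 1/√0.288942 = 1.860.
Posterior mean = (0.156228·56.61 + 0.132714·60) / 0.288942 = 58.167.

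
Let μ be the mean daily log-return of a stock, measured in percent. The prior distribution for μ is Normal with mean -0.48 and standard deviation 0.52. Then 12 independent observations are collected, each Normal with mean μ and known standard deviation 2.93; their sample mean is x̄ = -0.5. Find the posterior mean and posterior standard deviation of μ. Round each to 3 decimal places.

Prior precision 1/τ₀² = 1/0.52² = 3.69822; data precision n/σ² = 12/2.93² = 1.39780.
Posterior precision = 3.69822 + 1.39780 = 5.09603, giving posterior SD = 1/√5.09603 = 0.443.
Posterior mean = (3.69822·-0.48 + 1.39780·-0.5) / 5.09603 = -0.485.

Posterior mean ≈ -0.485; posterior SD ≈ 0.443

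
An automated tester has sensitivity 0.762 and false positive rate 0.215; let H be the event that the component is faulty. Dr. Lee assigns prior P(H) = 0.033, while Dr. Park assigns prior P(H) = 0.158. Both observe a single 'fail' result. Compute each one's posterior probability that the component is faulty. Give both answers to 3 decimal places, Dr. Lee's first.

P('+'|H) = 0.762, P('+'|¬H) = 0.215.
Dr. Lee: numerator 0.762·0.033 = 0.025146; evidence = 0.025146+0.215·0.967 = 0.23305; posterior = 0.108.
Dr. Park: numerator 0.762·0.158 = 0.12040; evidence = 0.12040+0.215·0.842 = 0.30143; posterior = 0.399.

Dr. Lee: 0.108; Dr. Park: 0.399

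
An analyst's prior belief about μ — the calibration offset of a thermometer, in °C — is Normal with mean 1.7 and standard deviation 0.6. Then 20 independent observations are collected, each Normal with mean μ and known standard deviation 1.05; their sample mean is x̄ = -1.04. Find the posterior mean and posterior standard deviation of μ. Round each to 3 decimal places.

With known σ, the Normal prior is conjugate. Weight on the data is w = (n/σ²)/(n/σ² + 1/τ₀²) = 18.1406/(18.1406+2.77778) = 0.86721.
Posterior mean = w·x̄ + (1−w)·μ₀ = 0.86721·-1.04 + 0.13279·1.7 = -0.676. Posterior variance = 1/(18.1406+2.77778) = 0.0478049, so SD = 0.219.

Posterior mean ≈ -0.676; posterior SD ≈ 0.219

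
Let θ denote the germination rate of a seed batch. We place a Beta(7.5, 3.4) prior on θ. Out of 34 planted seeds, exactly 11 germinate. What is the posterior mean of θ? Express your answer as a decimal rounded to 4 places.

Observing 11 successes and 23 failures updates Beta(7.5, 3.4) by adding the success and failure counts to the two shape parameters: α = 7.5+11 = 18.5, β = 3.4+23 = 26.4.
E[θ | data] = 18.5/(18.5+26.4) = 0.4120.

Posterior mean ≈ 0.4120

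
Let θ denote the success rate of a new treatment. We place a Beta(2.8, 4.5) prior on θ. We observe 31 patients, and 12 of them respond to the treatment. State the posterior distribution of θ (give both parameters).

Posterior: Beta(14.8, 23.5)

Observing 12 successes and 19 failures updates Beta(2.8, 4.5) by adding the success and failure counts to the two shape parameters: α = 2.8+12 = 14.8, β = 4.5+19 = 23.5.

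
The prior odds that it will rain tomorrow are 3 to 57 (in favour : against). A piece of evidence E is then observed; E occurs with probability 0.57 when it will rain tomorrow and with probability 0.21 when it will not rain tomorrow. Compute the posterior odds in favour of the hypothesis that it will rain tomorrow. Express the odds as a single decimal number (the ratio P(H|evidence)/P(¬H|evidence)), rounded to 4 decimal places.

Posterior odds ≈ 0.1429

Prior odds = 3/57 = 0.052632. In log-odds, ln(0.052632) = -2.9444.
Add log likelihood ratio: ln(2.7143) = 0.99853.
Posterior log-odds = -1.9459, so posterior odds = exp(-1.9459) = 0.14286.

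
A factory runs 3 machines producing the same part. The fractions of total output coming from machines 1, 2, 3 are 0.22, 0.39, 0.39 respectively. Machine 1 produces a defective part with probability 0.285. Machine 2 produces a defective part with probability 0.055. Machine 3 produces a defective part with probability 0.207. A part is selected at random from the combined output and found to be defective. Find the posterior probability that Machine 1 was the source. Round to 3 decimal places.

Tabulate prior·likelihood by source: [1] prior 0.22, lik 0.285, product 0.06270; [2] prior 0.39, lik 0.055, product 0.02145; [3] prior 0.39, lik 0.207, product 0.08073.
Normalizing constant = 0.16488; the posterior for Machine 1 is its product over the sum, 0.06270/0.16488 = 0.380.

Posterior probability ≈ 0.380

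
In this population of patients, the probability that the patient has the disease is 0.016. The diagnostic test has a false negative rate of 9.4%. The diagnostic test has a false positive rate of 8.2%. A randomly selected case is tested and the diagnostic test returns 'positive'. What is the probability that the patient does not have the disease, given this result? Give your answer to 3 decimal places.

P(¬H | E) ≈ 0.848

Write H for 'the patient has the disease'. Prior odds H:¬H = 0.016/0.984 = 0.016260. For the 'positive' outcome, the likelihood ratio is 0.906/0.082 = 11.049.
Posterior odds = 0.016260 × 11.049 = 0.17965, so P(H|E) = 0.17965/(1+0.17965) = 0.152. Then P(¬H|E) = 1 − 0.152 = 0.848.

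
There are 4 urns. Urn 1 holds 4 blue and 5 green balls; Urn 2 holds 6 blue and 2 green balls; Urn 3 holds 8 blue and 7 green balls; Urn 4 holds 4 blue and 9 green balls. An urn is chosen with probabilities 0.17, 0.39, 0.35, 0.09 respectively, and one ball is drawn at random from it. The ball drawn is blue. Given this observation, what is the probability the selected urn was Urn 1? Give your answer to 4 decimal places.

Tabulate prior·likelihood by source: [1] prior 0.17, lik 0.4444, product 0.07556; [2] prior 0.39, lik 0.75, product 0.2925; [3] prior 0.35, lik 0.5333, product 0.1867; [4] prior 0.09, lik 0.3077, product 0.02769.
Normalizing constant = 0.58241; the posterior for Urn 1 is its product over the sum, 0.07556/0.58241 = 0.1297.

Posterior probability ≈ 0.1297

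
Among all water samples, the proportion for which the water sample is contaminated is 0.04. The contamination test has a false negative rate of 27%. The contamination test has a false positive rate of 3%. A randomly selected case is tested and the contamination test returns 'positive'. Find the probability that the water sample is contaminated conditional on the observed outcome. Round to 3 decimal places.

Let H be the event that the water sample is contaminated. P(H) = 0.04, so P(¬H) = 0.96. With E the 'positive' result, P(E|H) = 0.73 and P(E|¬H) = 0.03.
P(E) = 0.73·0.04 + 0.03·0.96 = 0.029200 + 0.028800 = 0.058000.
By Bayes' theorem, P(H|E) = 0.029200 / 0.058000 = 0.503.

P(H | E) ≈ 0.503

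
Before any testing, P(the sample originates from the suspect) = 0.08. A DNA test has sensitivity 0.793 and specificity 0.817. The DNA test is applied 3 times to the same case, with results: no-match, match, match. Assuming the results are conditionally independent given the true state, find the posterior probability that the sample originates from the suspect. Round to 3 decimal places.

With H the event that the sample originates from the suspect, the joint likelihood of the observed sequence is P(data|H) = 0.207·0.793·0.793 = 0.13017 and P(data|¬H) = 0.817·0.183·0.183 = 0.027361.
Bayes: P(H|data) = 0.08·0.13017 / (0.08·0.13017 + 0.92·0.027361) = 0.010414/0.035585 = 0.2926.

Posterior P(H) ≈ 0.293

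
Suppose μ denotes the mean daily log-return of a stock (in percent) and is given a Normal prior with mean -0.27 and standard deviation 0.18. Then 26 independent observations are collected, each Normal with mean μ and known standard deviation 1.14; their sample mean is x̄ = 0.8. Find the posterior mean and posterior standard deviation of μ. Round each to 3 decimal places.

Prior precision 1/τ₀² = 1/0.18² = 30.8642; data precision n/σ² = 26/1.14² = 20.0062.
Posterior precision = 30.8642 + 20.0062 = 50.8704, giving posterior SD = 1/√50.8704 = 0.140.
Posterior mean = (30.8642·-0.27 + 20.0062·0.8) / 50.8704 = 0.151.

Posterior mean ≈ 0.151; posterior SD ≈ 0.140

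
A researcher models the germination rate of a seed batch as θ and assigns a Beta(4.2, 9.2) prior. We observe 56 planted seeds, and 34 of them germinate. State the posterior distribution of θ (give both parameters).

Observing 34 successes and 22 failures updates Beta(4.2, 9.2) by adding the success and failure counts to the two shape parameters: α = 4.2+34 = 38.2, β = 9.2+22 = 31.2.

Posterior: Beta(38.2, 31.2)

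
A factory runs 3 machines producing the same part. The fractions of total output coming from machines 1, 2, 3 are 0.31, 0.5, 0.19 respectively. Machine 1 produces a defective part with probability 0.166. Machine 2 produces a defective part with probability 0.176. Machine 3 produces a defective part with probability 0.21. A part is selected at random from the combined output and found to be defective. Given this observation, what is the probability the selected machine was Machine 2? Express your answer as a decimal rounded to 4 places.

Posterior probability ≈ 0.4906

Tabulate prior·likelihood by source: [1] prior 0.31, lik 0.166, product 0.05146; [2] prior 0.5, lik 0.176, product 0.08800; [3] prior 0.19, lik 0.21, product 0.03990.
Normalizing constant = 0.17936; the posterior for Machine 2 is its product over the sum, 0.08800/0.17936 = 0.4906.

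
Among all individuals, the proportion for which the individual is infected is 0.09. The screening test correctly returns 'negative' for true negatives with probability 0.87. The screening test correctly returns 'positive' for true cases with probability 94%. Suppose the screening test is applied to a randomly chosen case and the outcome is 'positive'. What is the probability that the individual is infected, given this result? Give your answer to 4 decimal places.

P(H | E) ≈ 0.4170

Write H for 'the individual is infected'. Prior odds H:¬H = 0.09/0.91 = 0.098901. For the 'positive' outcome, the likelihood ratio is 0.94/0.13 = 7.2308.
Posterior odds = 0.098901 × 7.2308 = 0.71513, so P(H|E) = 0.71513/(1+0.71513) = 0.4170.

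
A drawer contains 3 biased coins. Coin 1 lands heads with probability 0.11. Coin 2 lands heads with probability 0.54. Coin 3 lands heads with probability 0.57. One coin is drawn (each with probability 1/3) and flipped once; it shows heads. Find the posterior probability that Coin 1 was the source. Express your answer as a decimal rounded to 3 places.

P(heads|C1) = 0.11; P(heads|C2) = 0.54; P(heads|C3) = 0.57.
Prior × likelihood for each source: 0.333333·0.11=0.03667, 0.333333·0.54=0.1800, 0.333333·0.57=0.1900. Summing gives P(heads) = 0.40667.
P(Coin 1 | heads) = 0.03667 / 0.40667 = 0.090.

Posterior probability ≈ 0.090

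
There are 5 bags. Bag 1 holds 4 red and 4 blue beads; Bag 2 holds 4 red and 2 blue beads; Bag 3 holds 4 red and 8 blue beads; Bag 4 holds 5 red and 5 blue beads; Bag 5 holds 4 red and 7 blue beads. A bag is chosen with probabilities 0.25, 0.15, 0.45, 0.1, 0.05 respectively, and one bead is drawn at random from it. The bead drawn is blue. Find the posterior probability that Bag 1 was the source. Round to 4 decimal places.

Tabulate prior·likelihood by source: [1] prior 0.25, lik 0.5, product 0.1250; [2] prior 0.15, lik 0.3333, product 0.05000; [3] prior 0.45, lik 0.6667, product 0.3000; [4] prior 0.1, lik 0.5, product 0.05000; [5] prior 0.05, lik 0.6364, product 0.03182.
Normalizing constant = 0.55682; the posterior for Bag 1 is its product over the sum, 0.1250/0.55682 = 0.2245.

Posterior probability ≈ 0.2245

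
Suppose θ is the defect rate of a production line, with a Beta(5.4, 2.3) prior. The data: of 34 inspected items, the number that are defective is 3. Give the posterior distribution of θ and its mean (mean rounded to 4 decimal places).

Posterior: Beta(8.4, 33.3); mean ≈ 0.2014

Observing 3 successes and 31 failures updates Beta(5.4, 2.3) by adding the success and failure counts to the two shape parameters: α = 5.4+3 = 8.4, β = 2.3+31 = 33.3.
E[θ | data] = 8.4/(8.4+33.3) = 0.2014.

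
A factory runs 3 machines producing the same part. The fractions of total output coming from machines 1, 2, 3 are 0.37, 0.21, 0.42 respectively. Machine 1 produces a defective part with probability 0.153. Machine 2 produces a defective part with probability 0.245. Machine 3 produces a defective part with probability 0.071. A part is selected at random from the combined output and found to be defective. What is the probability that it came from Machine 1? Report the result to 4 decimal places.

Posterior probability ≈ 0.4106

Tabulate prior·likelihood by source: [1] prior 0.37, lik 0.153, product 0.05661; [2] prior 0.21, lik 0.245, product 0.05145; [3] prior 0.42, lik 0.071, product 0.02982.
Normalizing constant = 0.13788; the posterior for Machine 1 is its product over the sum, 0.05661/0.13788 = 0.4106.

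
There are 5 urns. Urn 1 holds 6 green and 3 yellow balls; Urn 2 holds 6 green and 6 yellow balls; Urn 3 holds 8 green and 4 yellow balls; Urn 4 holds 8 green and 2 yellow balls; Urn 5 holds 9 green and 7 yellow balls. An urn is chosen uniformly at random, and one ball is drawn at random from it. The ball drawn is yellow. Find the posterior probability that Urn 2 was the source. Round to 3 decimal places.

Posterior probability ≈ 0.277

Tabulate prior·likelihood by source: [1] prior 0.2, lik 0.3333, product 0.06667; [2] prior 0.2, lik 0.5, product 0.1000; [3] prior 0.2, lik 0.3333, product 0.06667; [4] prior 0.2, lik 0.2, product 0.04000; [5] prior 0.2, lik 0.4375, product 0.08750.
Normalizing constant = 0.36083; the posterior for Urn 2 is its product over the sum, 0.1000/0.36083 = 0.277.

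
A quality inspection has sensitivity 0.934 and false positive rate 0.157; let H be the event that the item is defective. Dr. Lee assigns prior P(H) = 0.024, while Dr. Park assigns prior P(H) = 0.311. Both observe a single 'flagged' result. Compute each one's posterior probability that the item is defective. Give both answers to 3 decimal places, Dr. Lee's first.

Dr. Lee: 0.128; Dr. Park: 0.729

P('+'|H) = 0.934, P('+'|¬H) = 0.157.
Dr. Lee: numerator 0.934·0.024 = 0.022416; evidence = 0.022416+0.157·0.976 = 0.17565; posterior = 0.128.
Dr. Park: numerator 0.934·0.311 = 0.29047; evidence = 0.29047+0.157·0.689 = 0.39865; posterior = 0.729.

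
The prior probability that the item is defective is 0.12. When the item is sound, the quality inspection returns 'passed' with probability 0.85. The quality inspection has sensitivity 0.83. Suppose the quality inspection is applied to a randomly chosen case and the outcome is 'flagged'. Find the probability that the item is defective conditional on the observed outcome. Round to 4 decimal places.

P(H | E) ≈ 0.4301

Write H for 'the item is defective'. Prior odds H:¬H = 0.12/0.88 = 0.13636. For the 'flagged' outcome, the likelihood ratio is 0.83/0.15 = 5.5333.
Posterior odds = 0.13636 × 5.5333 = 0.75455, so P(H|E) = 0.75455/(1+0.75455) = 0.4301.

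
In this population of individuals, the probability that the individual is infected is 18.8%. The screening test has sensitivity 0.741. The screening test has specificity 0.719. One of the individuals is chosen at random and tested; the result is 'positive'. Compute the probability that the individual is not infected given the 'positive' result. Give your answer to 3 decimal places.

Let H be the event that the individual is infected. P(H) = 0.188, so P(¬H) = 0.812. With E the 'positive' result, P(E|H) = 0.741 and P(E|¬H) = 0.281.
P(E) = 0.741·0.188 + 0.281·0.812 = 0.13931 + 0.22817 = 0.36748.
By Bayes' theorem, P(H|E) = 0.13931 / 0.36748 = 0.379. Hence P(¬H|E) = 1 − 0.379 = 0.621.

P(¬H | E) ≈ 0.621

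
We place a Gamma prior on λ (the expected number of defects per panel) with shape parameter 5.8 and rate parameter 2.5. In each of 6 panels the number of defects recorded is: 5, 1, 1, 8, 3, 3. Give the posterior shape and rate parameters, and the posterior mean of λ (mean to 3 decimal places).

Posterior: Gamma(shape=26.8, rate=8.5); mean ≈ 3.153

Total count ∑xᵢ = 21 over n = 6 panels.
Gamma is conjugate to the Poisson likelihood: posterior is Gamma(shape = 5.8+21 = 26.8, rate = 2.5+6 = 8.5).
Posterior mean = shape/rate = 26.8/8.5 = 3.153.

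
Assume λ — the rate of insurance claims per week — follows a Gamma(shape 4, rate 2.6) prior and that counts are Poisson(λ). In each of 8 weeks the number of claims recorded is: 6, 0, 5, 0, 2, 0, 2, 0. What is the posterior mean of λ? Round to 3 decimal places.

Posterior mean ≈ 1.792

The Poisson likelihood adds the total count to the shape and the number of exposure periods to the rate. Here ∑xᵢ = 15 and n = 8, so shape 4→19 and rate 2.6→10.6.
Posterior mean = shape/rate = 19/10.6 = 1.792.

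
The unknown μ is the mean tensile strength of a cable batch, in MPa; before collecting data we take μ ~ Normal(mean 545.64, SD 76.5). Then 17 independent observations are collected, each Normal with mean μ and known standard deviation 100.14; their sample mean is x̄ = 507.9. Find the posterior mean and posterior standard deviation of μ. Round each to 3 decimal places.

Prior precision 1/τ₀² = 1/76.5² = 0.00017087; data precision n/σ² = 17/100.14² = 0.00169525.
Posterior precision = 0.00017087 + 0.00169525 = 0.00186612, giving posterior SD = 1/√0.00186612 = 23.149.
Posterior mean = (0.00017087·545.64 + 0.00169525·507.9) / 0.00186612 = 511.356.

Posterior mean ≈ 511.356; posterior SD ≈ 23.149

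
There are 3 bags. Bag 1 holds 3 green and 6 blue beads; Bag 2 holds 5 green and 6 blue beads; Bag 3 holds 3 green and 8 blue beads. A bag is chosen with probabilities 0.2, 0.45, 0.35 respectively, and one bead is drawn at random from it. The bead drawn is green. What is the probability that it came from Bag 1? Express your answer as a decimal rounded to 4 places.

Posterior probability ≈ 0.1818

P(green|Bag 1) = 0.3333; P(green|Bag 2) = 0.4545; P(green|Bag 3) = 0.2727.
Prior × likelihood for each source: 0.2·0.3333=0.06667, 0.45·0.4545=0.2045, 0.35·0.2727=0.09545. Summing gives P(green) = 0.36667.
P(Bag 1 | green) = 0.06667 / 0.36667 = 0.1818.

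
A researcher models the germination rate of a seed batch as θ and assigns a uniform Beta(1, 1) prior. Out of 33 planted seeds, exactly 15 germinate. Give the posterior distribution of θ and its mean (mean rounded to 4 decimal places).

Posterior: Beta(16, 19); mean ≈ 0.4571

The binomial likelihood is conjugate to the Beta prior: with 15 successes and 18 failures, the posterior is Beta(1+15, 1+18) = Beta(16, 19).
E[θ | data] = 16/(16+19) = 0.4571.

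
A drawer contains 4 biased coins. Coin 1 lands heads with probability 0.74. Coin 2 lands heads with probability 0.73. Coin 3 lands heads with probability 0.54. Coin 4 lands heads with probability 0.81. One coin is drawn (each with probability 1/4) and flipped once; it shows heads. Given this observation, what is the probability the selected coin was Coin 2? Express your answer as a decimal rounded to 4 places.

Posterior probability ≈ 0.2589

P(heads|C1) = 0.74; P(heads|C2) = 0.73; P(heads|C3) = 0.54; P(heads|C4) = 0.81.
Prior × likelihood for each source: 0.25·0.74=0.1850, 0.25·0.73=0.1825, 0.25·0.54=0.1350, 0.25·0.81=0.2025. Summing gives P(heads) = 0.70500.
P(Coin 2 | heads) = 0.1825 / 0.70500 = 0.2589.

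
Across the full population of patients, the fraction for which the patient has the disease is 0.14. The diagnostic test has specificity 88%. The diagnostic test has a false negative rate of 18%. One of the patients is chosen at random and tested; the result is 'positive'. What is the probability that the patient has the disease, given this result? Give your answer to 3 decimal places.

Write H for 'the patient has the disease'. Prior odds H:¬H = 0.14/0.86 = 0.16279. For the 'positive' outcome, the likelihood ratio is 0.82/0.12 = 6.8333.
Posterior odds = 0.16279 × 6.8333 = 1.1124, so P(H|E) = 1.1124/(1+1.1124) = 0.527.

P(H | E) ≈ 0.527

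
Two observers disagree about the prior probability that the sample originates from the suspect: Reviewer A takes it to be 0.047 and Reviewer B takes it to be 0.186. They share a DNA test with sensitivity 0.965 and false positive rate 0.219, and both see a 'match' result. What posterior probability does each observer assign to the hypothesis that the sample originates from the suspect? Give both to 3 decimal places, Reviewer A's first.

The likelihood ratio for a 'match' result is 0.965/0.219 = 4.4064.
Reviewer A: prior odds 0.047/0.953 = 0.049318; posterior odds 0.21731; posterior probability 0.179.
Reviewer B: prior odds 0.186/0.814 = 0.22850; posterior odds 1.0069; posterior probability 0.502.

Reviewer A: 0.179; Reviewer B: 0.502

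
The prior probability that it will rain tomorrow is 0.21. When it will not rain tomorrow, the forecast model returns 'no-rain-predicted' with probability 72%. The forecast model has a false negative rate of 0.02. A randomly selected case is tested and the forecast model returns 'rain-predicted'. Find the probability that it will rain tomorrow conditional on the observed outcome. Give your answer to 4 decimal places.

P(H | E) ≈ 0.4820

Write H for 'it will rain tomorrow'. Prior odds H:¬H = 0.21/0.79 = 0.26582. For the 'rain-predicted' outcome, the likelihood ratio is 0.98/0.28 = 3.5000.
Posterior odds = 0.26582 × 3.5000 = 0.93038, so P(H|E) = 0.93038/(1+0.93038) = 0.4820.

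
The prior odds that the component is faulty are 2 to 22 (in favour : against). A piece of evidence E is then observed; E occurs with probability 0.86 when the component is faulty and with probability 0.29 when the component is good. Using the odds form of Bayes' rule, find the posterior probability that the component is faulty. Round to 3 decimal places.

Posterior probability ≈ 0.212

Prior odds = 2/22 = 0.090909. In log-odds, ln(0.090909) = -2.3979.
Add log likelihood ratio: ln(2.9655) = 1.0871.
Posterior log-odds = -1.3108, so posterior odds = exp(-1.3108) = 0.26959. Converting, P(H|E) = 0.26959/1.2696 = 0.212.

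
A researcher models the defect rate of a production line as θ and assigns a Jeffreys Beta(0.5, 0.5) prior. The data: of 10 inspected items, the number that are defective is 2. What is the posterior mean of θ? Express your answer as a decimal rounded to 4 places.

Observing 2 successes and 8 failures updates Beta(0.5, 0.5) by adding the success and failure counts to the two shape parameters: α = 0.5+2 = 2.5, β = 0.5+8 = 8.5.
Posterior mean = α/(α+β) = 2.5/11 = 0.2273.

Posterior mean ≈ 0.2273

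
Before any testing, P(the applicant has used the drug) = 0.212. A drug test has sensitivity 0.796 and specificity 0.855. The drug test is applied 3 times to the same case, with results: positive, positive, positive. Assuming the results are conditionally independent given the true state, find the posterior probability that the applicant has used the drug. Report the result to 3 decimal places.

With H the event that the applicant has used the drug, the joint likelihood of the observed sequence is P(data|H) = 0.796·0.796·0.796 = 0.50436 and P(data|¬H) = 0.145·0.145·0.145 = 0.0030486.
Bayes: P(H|data) = 0.212·0.50436 / (0.212·0.50436 + 0.788·0.0030486) = 0.10692/0.10933 = 0.9780.

Posterior P(H) ≈ 0.978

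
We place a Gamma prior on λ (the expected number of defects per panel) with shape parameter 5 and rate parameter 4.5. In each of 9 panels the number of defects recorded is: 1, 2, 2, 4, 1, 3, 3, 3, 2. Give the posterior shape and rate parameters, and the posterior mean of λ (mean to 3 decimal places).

Posterior: Gamma(shape=26, rate=13.5); mean ≈ 1.926

The Poisson likelihood adds the total count to the shape and the number of exposure periods to the rate. Here ∑xᵢ = 21 and n = 9, so shape 5→26 and rate 4.5→13.5.
E[λ | data] = 26/13.5 = 1.926.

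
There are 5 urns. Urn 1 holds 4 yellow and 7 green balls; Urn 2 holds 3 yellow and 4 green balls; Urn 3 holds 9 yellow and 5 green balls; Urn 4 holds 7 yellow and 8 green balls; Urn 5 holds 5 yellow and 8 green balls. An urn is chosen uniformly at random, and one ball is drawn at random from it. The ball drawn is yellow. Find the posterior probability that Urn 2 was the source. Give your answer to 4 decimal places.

P(yellow|Urn 1) = 0.3636; P(yellow|Urn 2) = 0.4286; P(yellow|Urn 3) = 0.6429; P(yellow|Urn 4) = 0.4667; P(yellow|Urn 5) = 0.3846.
Prior × likelihood for each source: 0.2·0.3636=0.07273, 0.2·0.4286=0.08571, 0.2·0.6429=0.1286, 0.2·0.4667=0.09333, 0.2·0.3846=0.07692. Summing gives P(yellow) = 0.45727.
P(Urn 2 | yellow) = 0.08571 / 0.45727 = 0.1874.

Posterior probability ≈ 0.1874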